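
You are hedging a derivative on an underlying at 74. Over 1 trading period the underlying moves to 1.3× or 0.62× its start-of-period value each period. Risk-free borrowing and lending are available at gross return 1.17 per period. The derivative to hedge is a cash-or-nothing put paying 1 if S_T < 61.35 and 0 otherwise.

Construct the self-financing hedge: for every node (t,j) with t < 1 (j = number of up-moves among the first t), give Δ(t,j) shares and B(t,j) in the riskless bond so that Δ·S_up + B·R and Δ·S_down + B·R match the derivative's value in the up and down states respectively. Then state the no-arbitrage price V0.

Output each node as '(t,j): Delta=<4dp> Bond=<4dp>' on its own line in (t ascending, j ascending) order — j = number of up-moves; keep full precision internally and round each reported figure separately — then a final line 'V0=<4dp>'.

Since d<R<u, set p* = (R−d)/(u−d) = 0.8088; price each node as the discounted p*-expectation of its children.
Terminal values V(1,·): V(1,0)=1.0000, V(1,1)=0.0000
Node (0,0) S=74.0000: V=(p*·0.0000+(1−p*)·1.0000)/1.17=0.1634; Δ=(0.0000−1.0000)/(96.2000−45.8800)=-0.0199; B=V−Δ·S=1.6340
Each (Δ,B) replicates both successor values, so the strategy is self-financing and V0 is arbitrage-free.

(0,0): Delta=-0.0199 Bond=1.6340
V0=0.1634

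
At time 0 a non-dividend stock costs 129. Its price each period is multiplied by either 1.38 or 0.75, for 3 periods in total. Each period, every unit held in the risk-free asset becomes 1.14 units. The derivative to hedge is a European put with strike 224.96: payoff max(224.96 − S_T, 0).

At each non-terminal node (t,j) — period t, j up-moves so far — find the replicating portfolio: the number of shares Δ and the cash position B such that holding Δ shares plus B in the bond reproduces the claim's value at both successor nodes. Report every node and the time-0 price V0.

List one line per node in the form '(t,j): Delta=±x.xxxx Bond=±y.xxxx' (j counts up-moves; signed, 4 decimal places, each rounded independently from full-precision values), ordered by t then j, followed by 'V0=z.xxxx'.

No-arbitrage ⇒ martingale measure with p* = (R−d)/(u−d) = 0.6190.
Terminal payoffs: V(3,0)=170.5381, V(3,1)=124.8238, V(3,2)=40.7093, V(3,3)=0.0000
(2,0): S=72.5625. Δ = (V_up−V_dn)/(S_up−S_dn) = (124.8238−170.5381)/(100.1362−54.4219) = -1.0000. V = [p*·124.8238 + (1−p*)·170.5381]/1.14 = 124.7708. B = V − Δ·S = 197.3333.
(2,1): S=133.5150. Δ = (V_up−V_dn)/(S_up−S_dn) = (40.7093−124.8238)/(184.2507−100.1362) = -1.0000. V = [p*·40.7093 + (1−p*)·124.8238]/1.14 = 63.8183. B = V − Δ·S = 197.3333.
(2,2): S=245.6676. Δ = (V_up−V_dn)/(S_up−S_dn) = (0.0000−40.7093)/(339.0213−184.2507) = -0.2630. V = [p*·0.0000 + (1−p*)·40.7093]/1.14 = 13.6038. B = V − Δ·S = 78.2217.
(1,0): S=96.7500. Δ = (V_up−V_dn)/(S_up−S_dn) = (63.8183−124.7708)/(133.5150−72.5625) = -1.0000. V = [p*·63.8183 + (1−p*)·124.7708]/1.14 = 76.3494. B = V − Δ·S = 173.0994.
(1,1): S=178.0200. Δ = (V_up−V_dn)/(S_up−S_dn) = (13.6038−63.8183)/(245.6676−133.5150) = -0.4477. V = [p*·13.6038 + (1−p*)·63.8183]/1.14 = 28.7133. B = V − Δ·S = 108.4189.
(0,0): S=129.0000. Δ = (V_up−V_dn)/(S_up−S_dn) = (28.7133−76.3494)/(178.0200−96.7500) = -0.5861. V = [p*·28.7133 + (1−p*)·76.3494]/1.14 = 41.1056. B = V − Δ·S = 116.7185.
Self-financing check: at every node Δ·S+B equals the discounted successor values.

(0,0): Delta=-0.5861 Bond=116.7185
(1,0): Delta=-1.0000 Bond=173.0994
(1,1): Delta=-0.4477 Bond=108.4189
(2,0): Delta=-1.0000 Bond=197.3333
(2,1): Delta=-1.0000 Bond=197.3333
(2,2): Delta=-0.2630 Bond=78.2217
V0=41.1056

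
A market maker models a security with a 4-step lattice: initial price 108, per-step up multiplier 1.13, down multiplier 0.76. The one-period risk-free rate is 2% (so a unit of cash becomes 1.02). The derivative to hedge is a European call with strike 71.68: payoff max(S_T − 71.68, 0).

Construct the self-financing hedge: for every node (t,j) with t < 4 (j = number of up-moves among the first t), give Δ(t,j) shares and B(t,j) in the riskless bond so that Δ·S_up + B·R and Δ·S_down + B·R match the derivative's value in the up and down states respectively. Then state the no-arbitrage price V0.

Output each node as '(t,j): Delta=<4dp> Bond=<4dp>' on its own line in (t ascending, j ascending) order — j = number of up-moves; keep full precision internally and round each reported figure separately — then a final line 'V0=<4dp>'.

Risk-neutral probability p* = (R−d)/(u−d) = (1.02−0.76)/(1.13−0.76) = 0.7027.
Terminal values V(4,·): V(4,0)=0.0000, V(4,1)=0.0000, V(4,2)=7.9740, V(4,3)=46.7530, V(4,4)=104.4111
  t=3,j=0: stock 47.4094 → up 53.5726 (V=0.0000), down 36.0312 (V=0.0000). Price 0.0000; hedge Δ=0.0000, bond B=0.0000.
  t=3,j=1: stock 70.4903 → up 79.6540 (V=7.9740), down 53.5726 (V=0.0000). Price 5.4935; hedge Δ=0.3057, bond B=-16.0580.
  t=3,j=2: stock 104.8080 → up 118.4330 (V=46.7530), down 79.6540 (V=7.9740). Price 34.5334; hedge Δ=1.0000, bond B=-70.2745.
  t=3,j=3: stock 155.8329 → up 176.0911 (V=104.4111), down 118.4330 (V=46.7530). Price 85.5584; hedge Δ=1.0000, bond B=-70.2745.
  t=2,j=0: stock 62.3808 → up 70.4903 (V=5.4935), down 47.4094 (V=0.0000). Price 3.7846; hedge Δ=0.2380, bond B=-11.0627.
  t=2,j=1: stock 92.7504 → up 104.8080 (V=34.5334), down 70.4903 (V=5.4935). Price 25.3921; hedge Δ=0.8462, bond B=-53.0942.
  t=2,j=2: stock 137.9052 → up 155.8329 (V=85.5584), down 104.8080 (V=34.5334). Price 69.0086; hedge Δ=1.0000, bond B=-68.8966.
  t=1,j=0: stock 82.0800 → up 92.7504 (V=25.3921), down 62.3808 (V=3.7846). Price 18.5963; hedge Δ=0.7115, bond B=-39.8023.
  t=1,j=1: stock 122.0400 → up 137.9052 (V=69.0086), down 92.7504 (V=25.3921). Price 54.9427; hedge Δ=0.9659, bond B=-62.9398.
  t=0,j=0: stock 108.0000 → up 122.0400 (V=54.9427), down 82.0800 (V=18.5963). Price 43.2716; hedge Δ=0.9096, bond B=-54.9618.
Self-financing check: at every node Δ·S+B equals the discounted successor values.

(0,0): Delta=0.9096 Bond=-54.9618
(1,0): Delta=0.7115 Bond=-39.8023
(1,1): Delta=0.9659 Bond=-62.9398
(2,0): Delta=0.2380 Bond=-11.0627
(2,1): Delta=0.8462 Bond=-53.0942
(2,2): Delta=1.0000 Bond=-68.8966
(3,0): Delta=0.0000 Bond=0.0000
(3,1): Delta=0.3057 Bond=-16.0580
(3,2): Delta=1.0000 Bond=-70.2745
(3,3): Delta=1.0000 Bond=-70.2745
V0=43.2716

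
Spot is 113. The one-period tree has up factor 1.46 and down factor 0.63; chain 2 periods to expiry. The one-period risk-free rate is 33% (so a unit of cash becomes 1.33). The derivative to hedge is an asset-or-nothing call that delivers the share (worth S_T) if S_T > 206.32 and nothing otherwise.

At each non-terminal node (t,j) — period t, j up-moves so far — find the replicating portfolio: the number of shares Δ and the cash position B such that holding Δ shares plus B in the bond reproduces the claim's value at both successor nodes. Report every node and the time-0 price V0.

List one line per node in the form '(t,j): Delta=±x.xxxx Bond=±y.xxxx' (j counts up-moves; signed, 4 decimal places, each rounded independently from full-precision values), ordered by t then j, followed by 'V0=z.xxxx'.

Under the risk-neutral measure, an up-move has probability p* = (R−d)/(u−d) = 0.8434 and values discount at R = 1.33.
At expiry t=2: V(2,0)=0.0000, V(2,1)=0.0000, V(2,2)=240.8708
(1,0): S=71.1900. Δ = (V_up−V_dn)/(S_up−S_dn) = (0.0000−0.0000)/(103.9374−44.8497) = 0.0000. V = [p*·0.0000 + (1−p*)·0.0000]/1.33 = 0.0000. B = V − Δ·S = 0.0000.
(1,1): S=164.9800. Δ = (V_up−V_dn)/(S_up−S_dn) = (240.8708−0.0000)/(240.8708−103.9374) = 1.7590. V = [p*·240.8708 + (1−p*)·0.0000]/1.33 = 152.7399. B = V − Δ·S = -137.4659.
(0,0): S=113.0000. Δ = (V_up−V_dn)/(S_up−S_dn) = (152.7399−0.0000)/(164.9800−71.1900) = 1.6285. V = [p*·152.7399 + (1−p*)·0.0000]/1.33 = 96.8547. B = V − Δ·S = -87.1692.
Check: Δ(0,0)·S0 + B(0,0) = 96.8547 = V0.

(0,0): Delta=1.6285 Bond=-87.1692
(1,0): Delta=0.0000 Bond=0.0000
(1,1): Delta=1.7590 Bond=-137.4659
V0=96.8547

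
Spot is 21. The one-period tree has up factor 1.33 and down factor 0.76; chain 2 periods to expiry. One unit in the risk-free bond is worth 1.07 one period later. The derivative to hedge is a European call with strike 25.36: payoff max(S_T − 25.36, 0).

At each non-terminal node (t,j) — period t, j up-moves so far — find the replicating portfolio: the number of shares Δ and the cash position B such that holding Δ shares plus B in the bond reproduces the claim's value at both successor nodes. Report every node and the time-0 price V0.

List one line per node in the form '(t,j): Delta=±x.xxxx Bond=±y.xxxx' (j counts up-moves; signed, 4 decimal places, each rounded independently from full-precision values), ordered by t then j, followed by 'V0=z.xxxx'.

Risk-neutral probability p* = (R−d)/(u−d) = (1.07−0.76)/(1.33−0.76) = 0.5439.
Terminal values V(2,·): V(2,0)=0.0000, V(2,1)=0.0000, V(2,2)=11.7869
  t=1,j=0: stock 15.9600 → up 21.2268 (V=0.0000), down 12.1296 (V=0.0000). Price 0.0000; hedge Δ=0.0000, bond B=0.0000.
  t=1,j=1: stock 27.9300 → up 37.1469 (V=11.7869), down 21.2268 (V=0.0000). Price 5.9910; hedge Δ=0.7404, bond B=-14.6877.
  t=0,j=0: stock 21.0000 → up 27.9300 (V=5.9910), down 15.9600 (V=0.0000). Price 3.0451; hedge Δ=0.5005, bond B=-7.4655.
Root portfolio cost Δ·21+B reproduces V0=3.0451.

(0,0): Delta=0.5005 Bond=-7.4655
(1,0): Delta=0.0000 Bond=0.0000
(1,1): Delta=0.7404 Bond=-14.6877
V0=3.0451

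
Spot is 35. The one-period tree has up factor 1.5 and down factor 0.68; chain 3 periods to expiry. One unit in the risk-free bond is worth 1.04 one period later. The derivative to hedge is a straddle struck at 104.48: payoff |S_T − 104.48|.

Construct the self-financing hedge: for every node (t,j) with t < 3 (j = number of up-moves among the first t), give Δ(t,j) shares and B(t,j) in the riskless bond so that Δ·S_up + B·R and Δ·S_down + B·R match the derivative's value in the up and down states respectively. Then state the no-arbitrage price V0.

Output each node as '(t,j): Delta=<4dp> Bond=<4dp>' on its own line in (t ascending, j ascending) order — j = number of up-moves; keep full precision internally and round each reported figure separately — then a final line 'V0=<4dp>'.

(0,0): Delta=-0.8306 Bond=89.0046
(1,0): Delta=-1.0000 Bond=96.5976
(1,1): Delta=-0.7324 Bond=87.4118
(2,0): Delta=-1.0000 Bond=100.4615
(2,1): Delta=-1.0000 Bond=100.4615
(2,2): Delta=-0.5774 Bond=78.7012
V0=59.9352

Risk-neutral probability p* = (R−d)/(u−d) = (1.04−0.68)/(1.5−0.68) = 0.4390.
At expiry t=3: V(3,0)=93.4749, V(3,1)=80.2040, V(3,2)=50.9300, V(3,3)=13.6450
  t=2,j=0: stock 16.1840 → up 24.2760 (V=80.2040), down 11.0051 (V=93.4749). Price 84.2775; hedge Δ=-1.0000, bond B=100.4615.
  t=2,j=1: stock 35.7000 → up 53.5500 (V=50.9300), down 24.2760 (V=80.2040). Price 64.7615; hedge Δ=-1.0000, bond B=100.4615.
  t=2,j=2: stock 78.7500 → up 118.1250 (V=13.6450), down 53.5500 (V=50.9300). Price 33.2317; hedge Δ=-0.5774, bond B=78.7012.
  t=1,j=0: stock 23.8000 → up 35.7000 (V=64.7615), down 16.1840 (V=84.2775). Price 72.7976; hedge Δ=-1.0000, bond B=96.5976.
  t=1,j=1: stock 52.5000 → up 78.7500 (V=33.2317), down 35.7000 (V=64.7615). Price 48.9607; hedge Δ=-0.7324, bond B=87.4118.
  t=0,j=0: stock 35.0000 → up 52.5000 (V=48.9607), down 23.8000 (V=72.7976). Price 59.9352; hedge Δ=-0.8306, bond B=89.0046.
Self-financing check: at every node Δ·S+B equals the discounted successor values.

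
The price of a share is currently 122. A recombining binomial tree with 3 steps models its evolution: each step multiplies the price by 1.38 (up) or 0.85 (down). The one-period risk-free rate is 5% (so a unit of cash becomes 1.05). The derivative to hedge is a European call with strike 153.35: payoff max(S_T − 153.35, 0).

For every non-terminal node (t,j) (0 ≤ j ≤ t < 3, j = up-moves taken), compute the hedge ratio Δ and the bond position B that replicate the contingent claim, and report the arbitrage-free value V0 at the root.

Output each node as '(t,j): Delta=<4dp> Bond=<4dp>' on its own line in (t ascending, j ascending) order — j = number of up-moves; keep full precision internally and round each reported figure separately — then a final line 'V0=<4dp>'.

(0,0): Delta=0.5369 Bond=-47.5974
(1,0): Delta=0.2886 Bond=-24.2278
(1,1): Delta=0.7893 Bond=-92.4638
(2,0): Delta=0.0000 Bond=0.0000
(2,1): Delta=0.5819 Bond=-67.4139
(2,2): Delta=1.0000 Bond=-146.0476
V0=17.9060

Risk-neutral probability p* = (R−d)/(u−d) = (1.05−0.85)/(1.38−0.85) = 0.3774.
Payoff layer (t=3): V(3,0)=0.0000, V(3,1)=0.0000, V(3,2)=44.1363, V(3,3)=167.2748
  t=2,j=0: stock 88.1450 → up 121.6401 (V=0.0000), down 74.9232 (V=0.0000). Price 0.0000; hedge Δ=0.0000, bond B=0.0000.
  t=2,j=1: stock 143.1060 → up 197.4863 (V=44.1363), down 121.6401 (V=0.0000). Price 15.8621; hedge Δ=0.5819, bond B=-67.4139.
  t=2,j=2: stock 232.3368 → up 320.6248 (V=167.2748), down 197.4863 (V=44.1363). Price 86.2892; hedge Δ=1.0000, bond B=-146.0476.
  t=1,j=0: stock 103.7000 → up 143.1060 (V=15.8621), down 88.1450 (V=0.0000). Price 5.7007; hedge Δ=0.2886, bond B=-24.2278.
  t=1,j=1: stock 168.3600 → up 232.3368 (V=86.2892), down 143.1060 (V=15.8621). Price 40.4175; hedge Δ=0.7893, bond B=-92.4638.
  t=0,j=0: stock 122.0000 → up 168.3600 (V=40.4175), down 103.7000 (V=5.7007). Price 17.9060; hedge Δ=0.5369, bond B=-47.5974.
Root portfolio cost Δ·122+B reproduces V0=17.9060.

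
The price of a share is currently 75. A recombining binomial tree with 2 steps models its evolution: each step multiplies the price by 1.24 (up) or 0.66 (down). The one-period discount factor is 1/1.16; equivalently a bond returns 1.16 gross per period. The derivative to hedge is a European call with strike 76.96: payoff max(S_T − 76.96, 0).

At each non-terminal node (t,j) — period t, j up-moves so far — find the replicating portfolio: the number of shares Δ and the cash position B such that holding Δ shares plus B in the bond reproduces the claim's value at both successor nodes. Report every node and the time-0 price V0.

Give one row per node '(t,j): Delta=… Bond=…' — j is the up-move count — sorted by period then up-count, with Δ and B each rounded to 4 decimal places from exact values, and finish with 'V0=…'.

(0,0): Delta=0.6554 Bond=-27.9654
(1,0): Delta=0.0000 Bond=0.0000
(1,1): Delta=0.7112 Bond=-37.6302
V0=21.1859

The replicating-portfolio and risk-neutral prices coincide; use p* = (1.16−0.66)/(1.24−0.66) = 0.8621 for the latter.
Payoff layer (t=2): V(2,0)=0.0000, V(2,1)=0.0000, V(2,2)=38.3600
(1,0): S=49.5000. Δ = (V_up−V_dn)/(S_up−S_dn) = (0.0000−0.0000)/(61.3800−32.6700) = 0.0000. V = [p*·0.0000 + (1−p*)·0.0000]/1.16 = 0.0000. B = V − Δ·S = 0.0000.
(1,1): S=93.0000. Δ = (V_up−V_dn)/(S_up−S_dn) = (38.3600−0.0000)/(115.3200−61.3800) = 0.7112. V = [p*·38.3600 + (1−p*)·0.0000]/1.16 = 28.5077. B = V − Δ·S = -37.6302.
(0,0): S=75.0000. Δ = (V_up−V_dn)/(S_up−S_dn) = (28.5077−0.0000)/(93.0000−49.5000) = 0.6554. V = [p*·28.5077 + (1−p*)·0.0000]/1.16 = 21.1859. B = V − Δ·S = -27.9654.
Root portfolio cost Δ·75+B reproduces V0=21.1859.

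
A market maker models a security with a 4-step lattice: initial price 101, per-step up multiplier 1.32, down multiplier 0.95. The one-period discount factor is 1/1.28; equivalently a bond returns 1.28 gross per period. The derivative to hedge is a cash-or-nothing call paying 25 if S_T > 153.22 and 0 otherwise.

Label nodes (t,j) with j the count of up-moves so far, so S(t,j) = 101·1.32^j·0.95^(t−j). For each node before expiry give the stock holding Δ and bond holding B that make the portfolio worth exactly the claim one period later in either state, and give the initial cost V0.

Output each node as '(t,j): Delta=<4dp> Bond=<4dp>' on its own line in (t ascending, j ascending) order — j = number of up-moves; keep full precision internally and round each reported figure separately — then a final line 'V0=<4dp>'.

(0,0): Delta=0.0100 Bond=8.2624
(1,0): Delta=0.0829 Bond=3.5803
(1,1): Delta=0.0036 Bond=11.4239
(2,0): Delta=0.5165 Bond=-34.9425
(2,1): Delta=0.0451 Bond=9.3737
(2,2): Delta=0.0000 Bond=15.2588
(3,0): Delta=0.0000 Bond=0.0000
(3,1): Delta=0.5616 Bond=-50.1478
(3,2): Delta=0.0000 Bond=19.5312
(3,3): Delta=0.0000 Bond=19.5312
V0=9.2700

The replicating-portfolio and risk-neutral prices coincide; use p* = (1.28−0.95)/(1.32−0.95) = 0.8919 for the latter.
Terminal values V(4,·): V(4,0)=0.0000, V(4,1)=0.0000, V(4,2)=25.0000, V(4,3)=25.0000, V(4,4)=25.0000
  t=3,j=0: stock 86.5949 → up 114.3052 (V=0.0000), down 82.2651 (V=0.0000). Price 0.0000; hedge Δ=0.0000, bond B=0.0000.
  t=3,j=1: stock 120.3213 → up 158.8241 (V=25.0000), down 114.3052 (V=0.0000). Price 17.4198; hedge Δ=0.5616, bond B=-50.1478.
  t=3,j=2: stock 167.1833 → up 220.6819 (V=25.0000), down 158.8241 (V=25.0000). Price 19.5312; hedge Δ=0.0000, bond B=19.5312.
  t=3,j=3: stock 232.2968 → up 306.6317 (V=25.0000), down 220.6819 (V=25.0000). Price 19.5312; hedge Δ=0.0000, bond B=19.5312.
  t=2,j=0: stock 91.1525 → up 120.3213 (V=17.4198), down 86.5949 (V=0.0000). Price 12.1379; hedge Δ=0.5165, bond B=-34.9425.
  t=2,j=1: stock 126.6540 → up 167.1833 (V=19.5312), down 120.3213 (V=17.4198). Price 15.0805; hedge Δ=0.0451, bond B=9.3737.
  t=2,j=2: stock 175.9824 → up 232.2968 (V=19.5312), down 167.1833 (V=19.5312). Price 15.2588; hedge Δ=0.0000, bond B=15.2588.
  t=1,j=0: stock 95.9500 → up 126.6540 (V=15.0805), down 91.1525 (V=12.1379). Price 11.5331; hedge Δ=0.0829, bond B=3.5803.
  t=1,j=1: stock 133.3200 → up 175.9824 (V=15.2588), down 126.6540 (V=15.0805). Price 11.9059; hedge Δ=0.0036, bond B=11.4239.
  t=0,j=0: stock 101.0000 → up 133.3200 (V=11.9059), down 95.9500 (V=11.5331). Price 9.2700; hedge Δ=0.0100, bond B=8.2624.
The time-0 hedge costs 9.2700, which is the no-arbitrage price.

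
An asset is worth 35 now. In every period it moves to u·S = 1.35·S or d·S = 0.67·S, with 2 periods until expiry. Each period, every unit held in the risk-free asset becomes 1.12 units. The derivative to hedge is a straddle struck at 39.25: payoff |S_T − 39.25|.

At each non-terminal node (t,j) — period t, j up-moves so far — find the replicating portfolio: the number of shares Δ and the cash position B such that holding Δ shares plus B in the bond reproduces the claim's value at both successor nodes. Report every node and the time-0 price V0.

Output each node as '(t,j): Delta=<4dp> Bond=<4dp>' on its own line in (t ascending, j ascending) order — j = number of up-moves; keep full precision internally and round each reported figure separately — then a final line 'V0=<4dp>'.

(0,0): Delta=0.2183 Bond=5.7808
(1,0): Delta=-1.0000 Bond=35.0446
(1,1): Delta=0.5274 Bond=-8.1280
V0=13.4228

Since d<R<u, set p* = (R−d)/(u−d) = 0.6618; price each node as the discounted p*-expectation of its children.
Terminal values V(2,·): V(2,0)=23.5385, V(2,1)=7.5925, V(2,2)=24.5375
Node (1,0) S=23.4500: V=(p*·7.5925+(1−p*)·23.5385)/1.12=11.5946; Δ=(7.5925−23.5385)/(31.6575−15.7115)=-1.0000; B=V−Δ·S=35.0446
Node (1,1) S=47.2500: V=(p*·24.5375+(1−p*)·7.5925)/1.12=16.7912; Δ=(24.5375−7.5925)/(63.7875−31.6575)=0.5274; B=V−Δ·S=-8.1280
Node (0,0) S=35.0000: V=(p*·16.7912+(1−p*)·11.5946)/1.12=13.4228; Δ=(16.7912−11.5946)/(47.2500−23.4500)=0.2183; B=V−Δ·S=5.7808
Check: Δ(0,0)·S0 + B(0,0) = 13.4228 = V0.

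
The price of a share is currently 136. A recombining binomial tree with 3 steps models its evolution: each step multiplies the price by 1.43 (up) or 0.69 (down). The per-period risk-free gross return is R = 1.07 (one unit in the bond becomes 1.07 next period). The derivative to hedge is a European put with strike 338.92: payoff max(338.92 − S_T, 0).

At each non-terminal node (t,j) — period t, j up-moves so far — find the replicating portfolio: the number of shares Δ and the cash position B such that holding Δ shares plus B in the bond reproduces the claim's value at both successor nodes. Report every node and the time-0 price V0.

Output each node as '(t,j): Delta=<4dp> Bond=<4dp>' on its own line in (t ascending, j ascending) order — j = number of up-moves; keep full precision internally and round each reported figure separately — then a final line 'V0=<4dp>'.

(0,0): Delta=-0.8655 Bond=264.8635
(1,0): Delta=-1.0000 Bond=296.0259
(1,1): Delta=-0.8040 Bond=271.4463
(2,0): Delta=-1.0000 Bond=316.7477
(2,1): Delta=-1.0000 Bond=316.7477
(2,2): Delta=-0.7144 Bond=265.5317
V0=147.1561

Since d<R<u, set p* = (R−d)/(u−d) = 0.5135; price each node as the discounted p*-expectation of its children.
Terminal payoffs: V(3,0)=294.2428, V(3,1)=246.3281, V(3,2)=147.0266, V(3,3)=0.0000
  t=2,j=0: stock 64.7496 → up 92.5919 (V=246.3281), down 44.6772 (V=294.2428). Price 251.9981; hedge Δ=-1.0000, bond B=316.7477.
  t=2,j=1: stock 134.1912 → up 191.8934 (V=147.0266), down 92.5919 (V=246.3281). Price 182.5565; hedge Δ=-1.0000, bond B=316.7477.
  t=2,j=2: stock 278.1064 → up 397.6922 (V=0.0000), down 191.8934 (V=147.0266). Price 66.8471; hedge Δ=-0.7144, bond B=265.5317.
  t=1,j=0: stock 93.8400 → up 134.1912 (V=182.5565), down 64.7496 (V=251.9981). Price 202.1859; hedge Δ=-1.0000, bond B=296.0259.
  t=1,j=1: stock 194.4800 → up 278.1064 (V=66.8471), down 134.1912 (V=182.5565). Price 115.0824; hedge Δ=-0.8040, bond B=271.4463.
  t=0,j=0: stock 136.0000 → up 194.4800 (V=115.0824), down 93.8400 (V=202.1859). Price 147.1561; hedge Δ=-0.8655, bond B=264.8635.
Each (Δ,B) replicates both successor values, so the strategy is self-financing and V0 is arbitrage-free.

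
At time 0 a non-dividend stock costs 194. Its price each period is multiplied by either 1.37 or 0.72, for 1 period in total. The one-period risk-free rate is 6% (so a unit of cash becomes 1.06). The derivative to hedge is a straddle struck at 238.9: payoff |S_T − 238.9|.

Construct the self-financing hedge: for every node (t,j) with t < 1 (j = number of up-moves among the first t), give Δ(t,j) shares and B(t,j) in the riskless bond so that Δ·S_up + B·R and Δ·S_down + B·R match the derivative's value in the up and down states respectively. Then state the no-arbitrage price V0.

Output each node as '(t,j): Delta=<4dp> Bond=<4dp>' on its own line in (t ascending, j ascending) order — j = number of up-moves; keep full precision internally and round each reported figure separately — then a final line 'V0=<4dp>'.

(0,0): Delta=-0.5737 Bond=169.1985
V0=57.9062

Risk-neutral probability p* = (R−d)/(u−d) = (1.06−0.72)/(1.37−0.72) = 0.5231.
Terminal values V(1,·): V(1,0)=99.2200, V(1,1)=26.8800
  t=0,j=0: stock 194.0000 → up 265.7800 (V=26.8800), down 139.6800 (V=99.2200). Price 57.9062; hedge Δ=-0.5737, bond B=169.1985.
Check: Δ(0,0)·S0 + B(0,0) = 57.9062 = V0.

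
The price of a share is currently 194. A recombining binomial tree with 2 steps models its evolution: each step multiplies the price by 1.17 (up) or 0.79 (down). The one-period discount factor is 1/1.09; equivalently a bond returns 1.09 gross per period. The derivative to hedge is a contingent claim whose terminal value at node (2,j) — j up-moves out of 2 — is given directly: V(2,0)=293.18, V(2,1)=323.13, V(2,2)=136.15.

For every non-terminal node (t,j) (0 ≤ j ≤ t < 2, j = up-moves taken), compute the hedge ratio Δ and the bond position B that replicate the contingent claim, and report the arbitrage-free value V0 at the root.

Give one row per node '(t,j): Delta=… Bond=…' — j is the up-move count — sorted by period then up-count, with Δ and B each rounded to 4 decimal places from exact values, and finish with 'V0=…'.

(0,0): Delta=-1.7586 Bond=513.9314
(1,0): Delta=0.5143 Bond=211.8491
(1,1): Delta=-2.1678 Bond=653.0748
V0=172.7664

Risk-neutral probability p* = (R−d)/(u−d) = (1.09−0.79)/(1.17−0.79) = 0.7895.
Terminal payoffs: V(2,0)=293.1800, V(2,1)=323.1300, V(2,2)=136.1500
(1,0): S=153.2600. Δ = (V_up−V_dn)/(S_up−S_dn) = (323.1300−293.1800)/(179.3142−121.0754) = 0.5143. V = [p*·323.1300 + (1−p*)·293.1800]/1.09 = 290.6649. B = V − Δ·S = 211.8491.
(1,1): S=226.9800. Δ = (V_up−V_dn)/(S_up−S_dn) = (136.1500−323.1300)/(265.5666−179.3142) = -2.1678. V = [p*·136.1500 + (1−p*)·323.1300]/1.09 = 161.0222. B = V − Δ·S = 653.0748.
(0,0): S=194.0000. Δ = (V_up−V_dn)/(S_up−S_dn) = (161.0222−290.6649)/(226.9800−153.2600) = -1.7586. V = [p*·161.0222 + (1−p*)·290.6649]/1.09 = 172.7664. B = V − Δ·S = 513.9314.
Root portfolio cost Δ·194+B reproduces V0=172.7664.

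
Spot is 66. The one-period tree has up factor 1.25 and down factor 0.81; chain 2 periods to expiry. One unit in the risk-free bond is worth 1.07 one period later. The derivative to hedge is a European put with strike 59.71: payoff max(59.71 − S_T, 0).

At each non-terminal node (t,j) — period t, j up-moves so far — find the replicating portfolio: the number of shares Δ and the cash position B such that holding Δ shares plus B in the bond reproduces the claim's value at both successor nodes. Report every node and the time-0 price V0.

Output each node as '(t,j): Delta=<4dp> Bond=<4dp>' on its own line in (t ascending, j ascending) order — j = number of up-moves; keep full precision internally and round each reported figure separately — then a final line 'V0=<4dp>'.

(0,0): Delta=-0.2160 Bond=16.6552
(1,0): Delta=-0.6975 Bond=43.5626
(1,1): Delta=0.0000 Bond=0.0000
V0=2.3983

Risk-neutral probability p* = (R−d)/(u−d) = (1.07−0.81)/(1.25−0.81) = 0.5909.
Terminal values V(2,·): V(2,0)=16.4074, V(2,1)=0.0000, V(2,2)=0.0000
  t=1,j=0: stock 53.4600 → up 66.8250 (V=0.0000), down 43.3026 (V=16.4074). Price 6.2730; hedge Δ=-0.6975, bond B=43.5626.
  t=1,j=1: stock 82.5000 → up 103.1250 (V=0.0000), down 66.8250 (V=0.0000). Price 0.0000; hedge Δ=0.0000, bond B=0.0000.
  t=0,j=0: stock 66.0000 → up 82.5000 (V=0.0000), down 53.4600 (V=6.2730). Price 2.3983; hedge Δ=-0.2160, bond B=16.6552.
The time-0 hedge costs 2.3983, which is the no-arbitrage price.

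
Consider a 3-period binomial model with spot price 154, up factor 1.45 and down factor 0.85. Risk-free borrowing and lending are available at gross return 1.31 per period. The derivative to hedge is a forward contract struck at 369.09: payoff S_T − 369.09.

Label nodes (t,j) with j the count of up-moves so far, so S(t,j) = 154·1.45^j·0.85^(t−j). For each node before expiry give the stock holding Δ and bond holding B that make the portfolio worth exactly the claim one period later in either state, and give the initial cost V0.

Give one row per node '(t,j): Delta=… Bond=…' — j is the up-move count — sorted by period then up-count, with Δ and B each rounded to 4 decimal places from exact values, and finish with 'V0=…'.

The replicating-portfolio and risk-neutral prices coincide; use p* = (1.31−0.85)/(1.45−0.85) = 0.7667 for the latter.
Terminal values V(3,·): V(3,0)=-274.5147, V(3,1)=-207.7558, V(3,2)=-93.8727, V(3,3)=100.3983
Node (2,0) S=111.2650: V=(p*·-207.7558+(1−p*)·-274.5147)/1.31=-170.4831; Δ=(-207.7558−-274.5147)/(161.3342−94.5752)=1.0000; B=V−Δ·S=-281.7481
Node (2,1) S=189.8050: V=(p*·-93.8727+(1−p*)·-207.7558)/1.31=-91.9431; Δ=(-93.8727−-207.7558)/(275.2172−161.3342)=1.0000; B=V−Δ·S=-281.7481
Node (2,2) S=323.7850: V=(p*·100.3983+(1−p*)·-93.8727)/1.31=42.0369; Δ=(100.3983−-93.8727)/(469.4882−275.2173)=1.0000; B=V−Δ·S=-281.7481
Node (1,0) S=130.9000: V=(p*·-91.9431+(1−p*)·-170.4831)/1.31=-84.1749; Δ=(-91.9431−-170.4831)/(189.8050−111.2650)=1.0000; B=V−Δ·S=-215.0749
Node (1,1) S=223.3000: V=(p*·42.0369+(1−p*)·-91.9431)/1.31=8.2251; Δ=(42.0369−-91.9431)/(323.7850−189.8050)=1.0000; B=V−Δ·S=-215.0749
Node (0,0) S=154.0000: V=(p*·8.2251+(1−p*)·-84.1749)/1.31=-10.1793; Δ=(8.2251−-84.1749)/(223.3000−130.9000)=1.0000; B=V−Δ·S=-164.1793
The time-0 hedge costs -10.1793, which is the no-arbitrage price.

(0,0): Delta=1.0000 Bond=-164.1793
(1,0): Delta=1.0000 Bond=-215.0749
(1,1): Delta=1.0000 Bond=-215.0749
(2,0): Delta=1.0000 Bond=-281.7481
(2,1): Delta=1.0000 Bond=-281.7481
(2,2): Delta=1.0000 Bond=-281.7481
V0=-10.1793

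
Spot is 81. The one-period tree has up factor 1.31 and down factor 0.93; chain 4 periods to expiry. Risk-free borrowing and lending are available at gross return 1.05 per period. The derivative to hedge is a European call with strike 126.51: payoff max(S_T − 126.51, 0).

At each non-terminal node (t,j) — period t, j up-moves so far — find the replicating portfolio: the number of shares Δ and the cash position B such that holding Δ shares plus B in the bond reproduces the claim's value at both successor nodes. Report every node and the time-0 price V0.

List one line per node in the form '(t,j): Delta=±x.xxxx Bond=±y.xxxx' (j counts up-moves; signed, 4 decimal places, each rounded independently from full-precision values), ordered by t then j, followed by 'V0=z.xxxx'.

(0,0): Delta=0.3073 Bond=-20.9333
(1,0): Delta=0.1354 Bond=-9.0316
(1,1): Delta=0.5716 Bond=-50.0349
(2,0): Delta=0.0000 Bond=0.0000
(2,1): Delta=0.3436 Bond=-30.0300
(2,2): Delta=0.9225 Bond=-101.3012
(3,0): Delta=0.0000 Bond=0.0000
(3,1): Delta=0.0000 Bond=0.0000
(3,2): Delta=0.8721 Bond=-99.8496
(3,3): Delta=1.0000 Bond=-120.4857
V0=3.9542

No-arbitrage ⇒ martingale measure with p* = (R−d)/(u−d) = 0.3158.
Terminal payoffs: V(4,0)=0.0000, V(4,1)=0.0000, V(4,2)=0.0000, V(4,3)=42.8387, V(4,4)=112.0349
Node (3,0) S=65.1529: V=(p*·0.0000+(1−p*)·0.0000)/1.05=0.0000; Δ=(0.0000−0.0000)/(85.3503−60.5922)=0.0000; B=V−Δ·S=0.0000
Node (3,1) S=91.7745: V=(p*·0.0000+(1−p*)·0.0000)/1.05=0.0000; Δ=(0.0000−0.0000)/(120.2246−85.3503)=0.0000; B=V−Δ·S=0.0000
Node (3,2) S=129.2738: V=(p*·42.8387+(1−p*)·0.0000)/1.05=12.8838; Δ=(42.8387−0.0000)/(169.3487−120.2246)=0.8721; B=V−Δ·S=-99.8496
Node (3,3) S=182.0954: V=(p*·112.0349+(1−p*)·42.8387)/1.05=61.6097; Δ=(112.0349−42.8387)/(238.5449−169.3487)=1.0000; B=V−Δ·S=-120.4857
Node (2,0) S=70.0569: V=(p*·0.0000+(1−p*)·0.0000)/1.05=0.0000; Δ=(0.0000−0.0000)/(91.7745−65.1529)=0.0000; B=V−Δ·S=0.0000
Node (2,1) S=98.6823: V=(p*·12.8838+(1−p*)·0.0000)/1.05=3.8748; Δ=(12.8838−0.0000)/(129.2738−91.7745)=0.3436; B=V−Δ·S=-30.0300
Node (2,2) S=139.0041: V=(p*·61.6097+(1−p*)·12.8838)/1.05=26.9247; Δ=(61.6097−12.8838)/(182.0954−129.2738)=0.9225; B=V−Δ·S=-101.3012
Node (1,0) S=75.3300: V=(p*·3.8748+(1−p*)·0.0000)/1.05=1.1654; Δ=(3.8748−0.0000)/(98.6823−70.0569)=0.1354; B=V−Δ·S=-9.0316
Node (1,1) S=106.1100: V=(p*·26.9247+(1−p*)·3.8748)/1.05=10.6226; Δ=(26.9247−3.8748)/(139.0041−98.6823)=0.5716; B=V−Δ·S=-50.0349
Node (0,0) S=81.0000: V=(p*·10.6226+(1−p*)·1.1654)/1.05=3.9542; Δ=(10.6226−1.1654)/(106.1100−75.3300)=0.3073; B=V−Δ·S=-20.9333
Root portfolio cost Δ·81+B reproduces V0=3.9542.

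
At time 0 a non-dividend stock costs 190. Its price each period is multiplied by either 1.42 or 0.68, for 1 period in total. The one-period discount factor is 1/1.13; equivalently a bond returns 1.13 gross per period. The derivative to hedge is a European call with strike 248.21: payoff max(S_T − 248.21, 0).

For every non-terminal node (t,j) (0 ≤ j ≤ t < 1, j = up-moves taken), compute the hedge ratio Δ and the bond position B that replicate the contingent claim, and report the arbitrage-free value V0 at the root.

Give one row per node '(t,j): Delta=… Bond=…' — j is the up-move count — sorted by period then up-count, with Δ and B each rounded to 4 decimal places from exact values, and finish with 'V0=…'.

Risk-neutral probability p* = (R−d)/(u−d) = (1.13−0.68)/(1.42−0.68) = 0.6081.
Terminal payoffs: V(1,0)=0.0000, V(1,1)=21.5900
Node (0,0) S=190.0000: V=(p*·21.5900+(1−p*)·0.0000)/1.13=11.6186; Δ=(21.5900−0.0000)/(269.8000−129.2000)=0.1536; B=V−Δ·S=-17.5570
Self-financing check: at every node Δ·S+B equals the discounted successor values.

(0,0): Delta=0.1536 Bond=-17.5570
V0=11.6186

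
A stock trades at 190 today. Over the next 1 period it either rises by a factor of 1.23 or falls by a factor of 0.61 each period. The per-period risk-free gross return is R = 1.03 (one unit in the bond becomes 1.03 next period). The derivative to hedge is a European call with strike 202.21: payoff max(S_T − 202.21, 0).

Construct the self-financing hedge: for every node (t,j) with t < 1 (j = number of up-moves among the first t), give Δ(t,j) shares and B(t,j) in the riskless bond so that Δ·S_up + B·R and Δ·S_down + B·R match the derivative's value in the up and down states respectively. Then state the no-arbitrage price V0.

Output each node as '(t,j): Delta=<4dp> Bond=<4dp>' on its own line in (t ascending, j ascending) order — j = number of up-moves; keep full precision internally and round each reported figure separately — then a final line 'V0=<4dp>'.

(0,0): Delta=0.2673 Bond=-30.0797
V0=20.7106

The replicating-portfolio and risk-neutral prices coincide; use p* = (1.03−0.61)/(1.23−0.61) = 0.6774 for the latter.
At expiry t=1: V(1,0)=0.0000, V(1,1)=31.4900
(0,0): S=190.0000. Δ = (V_up−V_dn)/(S_up−S_dn) = (31.4900−0.0000)/(233.7000−115.9000) = 0.2673. V = [p*·31.4900 + (1−p*)·0.0000]/1.03 = 20.7106. B = V − Δ·S = -30.0797.
Root portfolio cost Δ·190+B reproduces V0=20.7106.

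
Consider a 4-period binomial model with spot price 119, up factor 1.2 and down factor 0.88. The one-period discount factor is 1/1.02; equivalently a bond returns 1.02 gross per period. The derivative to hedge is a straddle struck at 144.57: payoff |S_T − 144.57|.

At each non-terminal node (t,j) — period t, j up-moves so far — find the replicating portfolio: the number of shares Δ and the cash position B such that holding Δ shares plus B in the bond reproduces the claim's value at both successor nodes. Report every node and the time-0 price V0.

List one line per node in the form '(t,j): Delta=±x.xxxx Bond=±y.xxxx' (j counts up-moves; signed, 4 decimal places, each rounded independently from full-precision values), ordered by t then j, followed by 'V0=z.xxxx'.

Since d<R<u, set p* = (R−d)/(u−d) = 0.4375; price each node as the discounted p*-expectation of its children.
Payoff layer (t=4): V(4,0)=73.2063, V(4,1)=47.2558, V(4,2)=11.8688, V(4,3)=36.3862, V(4,4)=102.1884
(3,0): S=81.0952. Δ = (V_up−V_dn)/(S_up−S_dn) = (47.2558−73.2063)/(97.3142−71.3637) = -1.0000. V = [p*·47.2558 + (1−p*)·73.2063]/1.02 = 60.6401. B = V − Δ·S = 141.7353.
(3,1): S=110.5843. Δ = (V_up−V_dn)/(S_up−S_dn) = (11.8688−47.2558)/(132.7012−97.3142) = -1.0000. V = [p*·11.8688 + (1−p*)·47.2558]/1.02 = 31.1510. B = V − Δ·S = 141.7353.
(3,2): S=150.7968. Δ = (V_up−V_dn)/(S_up−S_dn) = (36.3862−11.8688)/(180.9562−132.7012) = 0.5081. V = [p*·36.3862 + (1−p*)·11.8688]/1.02 = 22.1521. B = V − Δ·S = -54.4646.
(3,3): S=205.6320. Δ = (V_up−V_dn)/(S_up−S_dn) = (102.1884−36.3862)/(246.7584−180.9562) = 1.0000. V = [p*·102.1884 + (1−p*)·36.3862]/1.02 = 63.8967. B = V − Δ·S = -141.7353.
(2,0): S=92.1536. Δ = (V_up−V_dn)/(S_up−S_dn) = (31.1510−60.6401)/(110.5843−81.0952) = -1.0000. V = [p*·31.1510 + (1−p*)·60.6401]/1.02 = 46.8026. B = V − Δ·S = 138.9562.
(2,1): S=125.6640. Δ = (V_up−V_dn)/(S_up−S_dn) = (22.1521−31.1510)/(150.7968−110.5843) = -0.2238. V = [p*·22.1521 + (1−p*)·31.1510]/1.02 = 26.6804. B = V − Δ·S = 54.8018.
(2,2): S=171.3600. Δ = (V_up−V_dn)/(S_up−S_dn) = (63.8967−22.1521)/(205.6320−150.7968) = 0.7613. V = [p*·63.8967 + (1−p*)·22.1521]/1.02 = 39.6229. B = V − Δ·S = -90.8289.
(1,0): S=104.7200. Δ = (V_up−V_dn)/(S_up−S_dn) = (26.6804−46.8026)/(125.6640−92.1536) = -0.6005. V = [p*·26.6804 + (1−p*)·46.8026]/1.02 = 37.2540. B = V − Δ·S = 100.1359.
(1,1): S=142.8000. Δ = (V_up−V_dn)/(S_up−S_dn) = (39.6229−26.6804)/(171.3600−125.6640) = 0.2832. V = [p*·39.6229 + (1−p*)·26.6804]/1.02 = 31.7086. B = V − Δ·S = -8.7369.
(0,0): S=119.0000. Δ = (V_up−V_dn)/(S_up−S_dn) = (31.7086−37.2540)/(142.8000−104.7200) = -0.1456. V = [p*·31.7086 + (1−p*)·37.2540]/1.02 = 34.1450. B = V − Δ·S = 51.4746.
Check: Δ(0,0)·S0 + B(0,0) = 34.1450 = V0.

(0,0): Delta=-0.1456 Bond=51.4746
(1,0): Delta=-0.6005 Bond=100.1359
(1,1): Delta=0.2832 Bond=-8.7369
(2,0): Delta=-1.0000 Bond=138.9562
(2,1): Delta=-0.2238 Bond=54.8018
(2,2): Delta=0.7613 Bond=-90.8289
(3,0): Delta=-1.0000 Bond=141.7353
(3,1): Delta=-1.0000 Bond=141.7353
(3,2): Delta=0.5081 Bond=-54.4646
(3,3): Delta=1.0000 Bond=-141.7353
V0=34.1450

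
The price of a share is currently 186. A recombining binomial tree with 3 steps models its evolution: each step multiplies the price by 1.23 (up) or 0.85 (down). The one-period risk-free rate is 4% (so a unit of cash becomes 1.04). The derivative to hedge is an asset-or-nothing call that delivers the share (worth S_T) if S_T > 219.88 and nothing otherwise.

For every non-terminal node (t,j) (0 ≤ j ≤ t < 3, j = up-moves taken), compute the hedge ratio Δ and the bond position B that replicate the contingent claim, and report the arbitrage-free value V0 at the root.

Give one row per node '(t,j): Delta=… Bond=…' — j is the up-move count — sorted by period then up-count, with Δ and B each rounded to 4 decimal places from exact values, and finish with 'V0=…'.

(0,0): Delta=1.9141 Bond=-237.8195
(1,0): Delta=1.9141 Bond=-247.3322
(1,1): Delta=1.9141 Bond=-247.3322
(2,0): Delta=0.0000 Bond=0.0000
(2,1): Delta=3.2368 Bond=-514.4511
(2,2): Delta=1.0000 Bond=0.0000
V0=118.2020

No-arbitrage ⇒ martingale measure with p* = (R−d)/(u−d) = 0.5000.
Terminal payoffs: V(3,0)=0.0000, V(3,1)=0.0000, V(3,2)=239.1895, V(3,3)=346.1213
Node (2,0) S=134.3850: V=(p*·0.0000+(1−p*)·0.0000)/1.04=0.0000; Δ=(0.0000−0.0000)/(165.2935−114.2272)=0.0000; B=V−Δ·S=0.0000
Node (2,1) S=194.4630: V=(p*·239.1895+(1−p*)·0.0000)/1.04=114.9949; Δ=(239.1895−0.0000)/(239.1895−165.2935)=3.2368; B=V−Δ·S=-514.4511
Node (2,2) S=281.3994: V=(p*·346.1213+(1−p*)·239.1895)/1.04=281.3994; Δ=(346.1213−239.1895)/(346.1213−239.1895)=1.0000; B=V−Δ·S=0.0000
Node (1,0) S=158.1000: V=(p*·114.9949+(1−p*)·0.0000)/1.04=55.2860; Δ=(114.9949−0.0000)/(194.4630−134.3850)=1.9141; B=V−Δ·S=-247.3322
Node (1,1) S=228.7800: V=(p*·281.3994+(1−p*)·114.9949)/1.04=190.5742; Δ=(281.3994−114.9949)/(281.3994−194.4630)=1.9141; B=V−Δ·S=-247.3322
Node (0,0) S=186.0000: V=(p*·190.5742+(1−p*)·55.2860)/1.04=118.2020; Δ=(190.5742−55.2860)/(228.7800−158.1000)=1.9141; B=V−Δ·S=-237.8195
Self-financing check: at every node Δ·S+B equals the discounted successor values.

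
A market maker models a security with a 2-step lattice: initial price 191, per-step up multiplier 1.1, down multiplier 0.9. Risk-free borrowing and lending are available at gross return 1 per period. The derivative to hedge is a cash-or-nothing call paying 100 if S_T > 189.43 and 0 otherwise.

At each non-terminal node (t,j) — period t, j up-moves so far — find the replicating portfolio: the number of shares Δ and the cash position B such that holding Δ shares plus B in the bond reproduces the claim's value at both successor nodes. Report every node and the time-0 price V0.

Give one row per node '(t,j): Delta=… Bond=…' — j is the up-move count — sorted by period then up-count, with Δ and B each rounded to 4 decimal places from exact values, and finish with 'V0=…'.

No-arbitrage ⇒ martingale measure with p* = (R−d)/(u−d) = 0.5000.
Terminal values V(2,·): V(2,0)=0.0000, V(2,1)=0.0000, V(2,2)=100.0000
(1,0): S=171.9000. Δ = (V_up−V_dn)/(S_up−S_dn) = (0.0000−0.0000)/(189.0900−154.7100) = 0.0000. V = [p*·0.0000 + (1−p*)·0.0000]/1 = 0.0000. B = V − Δ·S = 0.0000.
(1,1): S=210.1000. Δ = (V_up−V_dn)/(S_up−S_dn) = (100.0000−0.0000)/(231.1100−189.0900) = 2.3798. V = [p*·100.0000 + (1−p*)·0.0000]/1 = 50.0000. B = V − Δ·S = -450.0000.
(0,0): S=191.0000. Δ = (V_up−V_dn)/(S_up−S_dn) = (50.0000−0.0000)/(210.1000−171.9000) = 1.3089. V = [p*·50.0000 + (1−p*)·0.0000]/1 = 25.0000. B = V − Δ·S = -225.0000.
Each (Δ,B) replicates both successor values, so the strategy is self-financing and V0 is arbitrage-free.

(0,0): Delta=1.3089 Bond=-225.0000
(1,0): Delta=0.0000 Bond=0.0000
(1,1): Delta=2.3798 Bond=-450.0000
V0=25.0000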